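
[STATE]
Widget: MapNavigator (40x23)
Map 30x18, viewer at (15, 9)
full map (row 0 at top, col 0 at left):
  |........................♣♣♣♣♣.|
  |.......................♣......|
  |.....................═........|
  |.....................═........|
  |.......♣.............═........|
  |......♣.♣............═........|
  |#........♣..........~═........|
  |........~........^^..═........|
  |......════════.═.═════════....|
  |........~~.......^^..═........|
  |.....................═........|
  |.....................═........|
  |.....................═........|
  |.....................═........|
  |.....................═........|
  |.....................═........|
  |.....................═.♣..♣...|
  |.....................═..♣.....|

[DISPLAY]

                                        
                                        
     ........................♣♣♣♣♣.     
     .......................♣......     
     .....................═........     
     .....................═........     
     .......♣.............═........     
     ......♣.♣............═........     
     #........♣..........~═........     
     ........~........^^..═........     
     ......════════.═.═════════....     
     ........~~.....@.^^..═........     
     .....................═........     
     .....................═........     
     .....................═........     
     .....................═........     
     .....................═........     
     .....................═........     
     .....................═.♣..♣...     
     .....................═..♣.....     
                                        
                                        
                                        


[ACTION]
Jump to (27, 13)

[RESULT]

..............═........                 
..............═........                 
♣.............═........                 
.♣............═........                 
..♣..........~═........                 
.~........^^..═........                 
═══════.═.═════════....                 
.~~.......^^..═........                 
..............═........                 
..............═........                 
..............═........                 
..............═.....@..                 
..............═........                 
..............═........                 
..............═.♣..♣...                 
..............═..♣.....                 
                                        
                                        
                                        
                                        
                                        
                                        
                                        


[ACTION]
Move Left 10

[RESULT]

   .....................═........       
   .....................═........       
   .......♣.............═........       
   ......♣.♣............═........       
   #........♣..........~═........       
   ........~........^^..═........       
   ......════════.═.═════════....       
   ........~~.......^^..═........       
   .....................═........       
   .....................═........       
   .....................═........       
   .................@...═........       
   .....................═........       
   .....................═........       
   .....................═.♣..♣...       
   .....................═..♣.....       
                                        
                                        
                                        
                                        
                                        
                                        
                                        


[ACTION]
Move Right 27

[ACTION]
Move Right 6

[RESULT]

............═........                   
............═........                   
............═........                   
............═........                   
♣..........~═........                   
........^^..═........                   
═════.═.═════════....                   
~.......^^..═........                   
............═........                   
............═........                   
............═........                   
............═.......@                   
............═........                   
............═........                   
............═.♣..♣...                   
............═..♣.....                   
                                        
                                        
                                        
                                        
                                        
                                        
                                        


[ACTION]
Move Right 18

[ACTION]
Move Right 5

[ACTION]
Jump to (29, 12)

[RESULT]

..............♣......                   
............═........                   
............═........                   
............═........                   
............═........                   
♣..........~═........                   
........^^..═........                   
═════.═.═════════....                   
~.......^^..═........                   
............═........                   
............═........                   
............═.......@                   
............═........                   
............═........                   
............═........                   
............═.♣..♣...                   
............═..♣.....                   
                                        
                                        
                                        
                                        
                                        
                                        


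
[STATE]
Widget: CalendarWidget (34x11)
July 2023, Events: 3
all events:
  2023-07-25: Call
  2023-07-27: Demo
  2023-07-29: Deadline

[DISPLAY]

            July 2023             
Mo Tu We Th Fr Sa Su              
                1  2              
 3  4  5  6  7  8  9              
10 11 12 13 14 15 16              
17 18 19 20 21 22 23              
24 25* 26 27* 28 29* 30           
31                                
                                  
                                  
                                  


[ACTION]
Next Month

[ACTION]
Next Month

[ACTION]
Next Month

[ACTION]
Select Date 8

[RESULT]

           October 2023           
Mo Tu We Th Fr Sa Su              
                   1              
 2  3  4  5  6  7 [ 8]            
 9 10 11 12 13 14 15              
16 17 18 19 20 21 22              
23 24 25 26 27 28 29              
30 31                             
                                  
                                  
                                  


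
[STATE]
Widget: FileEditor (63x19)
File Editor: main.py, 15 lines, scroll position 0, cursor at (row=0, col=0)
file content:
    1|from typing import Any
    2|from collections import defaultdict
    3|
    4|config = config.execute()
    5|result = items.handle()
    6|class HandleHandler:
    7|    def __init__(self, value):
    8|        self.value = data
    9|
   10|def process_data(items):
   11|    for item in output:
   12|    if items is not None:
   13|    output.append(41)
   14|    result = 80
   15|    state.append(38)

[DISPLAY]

█rom typing import Any                                        ▲
from collections import defaultdict                           █
                                                              ░
config = config.execute()                                     ░
result = items.handle()                                       ░
class HandleHandler:                                          ░
    def __init__(self, value):                                ░
        self.value = data                                     ░
                                                              ░
def process_data(items):                                      ░
    for item in output:                                       ░
    if items is not None:                                     ░
    output.append(41)                                         ░
    result = 80                                               ░
    state.append(38)                                          ░
                                                              ░
                                                              ░
                                                              ░
                                                              ▼


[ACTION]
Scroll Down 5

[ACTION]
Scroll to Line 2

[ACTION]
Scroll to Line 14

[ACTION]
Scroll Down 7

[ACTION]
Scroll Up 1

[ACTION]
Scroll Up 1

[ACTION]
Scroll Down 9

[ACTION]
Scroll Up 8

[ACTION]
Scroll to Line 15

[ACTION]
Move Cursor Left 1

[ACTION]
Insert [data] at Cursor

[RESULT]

data█rom typing import Any                                    ▲
from collections import defaultdict                           █
                                                              ░
config = config.execute()                                     ░
result = items.handle()                                       ░
class HandleHandler:                                          ░
    def __init__(self, value):                                ░
        self.value = data                                     ░
                                                              ░
def process_data(items):                                      ░
    for item in output:                                       ░
    if items is not None:                                     ░
    output.append(41)                                         ░
    result = 80                                               ░
    state.append(38)                                          ░
                                                              ░
                                                              ░
                                                              ░
                                                              ▼


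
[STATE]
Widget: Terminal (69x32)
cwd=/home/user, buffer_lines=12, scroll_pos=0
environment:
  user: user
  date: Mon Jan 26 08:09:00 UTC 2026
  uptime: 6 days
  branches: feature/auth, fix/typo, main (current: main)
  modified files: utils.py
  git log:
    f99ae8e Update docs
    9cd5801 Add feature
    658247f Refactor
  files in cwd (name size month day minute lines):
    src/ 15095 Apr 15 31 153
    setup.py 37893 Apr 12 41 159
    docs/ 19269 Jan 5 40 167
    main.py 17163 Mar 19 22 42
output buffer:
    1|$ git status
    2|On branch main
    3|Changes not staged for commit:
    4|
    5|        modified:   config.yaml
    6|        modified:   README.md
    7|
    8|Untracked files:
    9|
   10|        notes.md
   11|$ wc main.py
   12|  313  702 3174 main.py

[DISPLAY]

$ git status                                                         
On branch main                                                       
Changes not staged for commit:                                       
                                                                     
        modified:   config.yaml                                      
        modified:   README.md                                        
                                                                     
Untracked files:                                                     
                                                                     
        notes.md                                                     
$ wc main.py                                                         
  313  702 3174 main.py                                              
$ █                                                                  
                                                                     
                                                                     
                                                                     
                                                                     
                                                                     
                                                                     
                                                                     
                                                                     
                                                                     
                                                                     
                                                                     
                                                                     
                                                                     
                                                                     
                                                                     
                                                                     
                                                                     
                                                                     
                                                                     


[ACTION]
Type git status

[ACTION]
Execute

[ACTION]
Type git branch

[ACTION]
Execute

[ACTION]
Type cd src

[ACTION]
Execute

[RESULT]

$ git status                                                         
On branch main                                                       
Changes not staged for commit:                                       
                                                                     
        modified:   config.yaml                                      
        modified:   README.md                                        
                                                                     
Untracked files:                                                     
                                                                     
        notes.md                                                     
$ wc main.py                                                         
  313  702 3174 main.py                                              
$ git status                                                         
On branch main                                                       
Changes not staged for commit:                                       
                                                                     
        modified:   utils.py                                         
$ git branch                                                         
  feature/auth                                                       
  fix/typo                                                           
* main                                                               
$ cd src                                                             
                                                                     
$ █                                                                  
                                                                     
                                                                     
                                                                     
                                                                     
                                                                     
                                                                     
                                                                     
                                                                     


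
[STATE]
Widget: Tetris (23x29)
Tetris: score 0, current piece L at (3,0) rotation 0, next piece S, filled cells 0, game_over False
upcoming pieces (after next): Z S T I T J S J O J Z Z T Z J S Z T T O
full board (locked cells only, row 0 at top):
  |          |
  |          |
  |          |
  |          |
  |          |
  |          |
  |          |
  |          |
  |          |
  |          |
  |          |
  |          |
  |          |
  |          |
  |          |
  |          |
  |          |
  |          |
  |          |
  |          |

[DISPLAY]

     ▒    │Next:       
   ▒▒▒    │ ░░         
          │░░          
          │            
          │            
          │            
          │Score:      
          │0           
          │            
          │            
          │            
          │            
          │            
          │            
          │            
          │            
          │            
          │            
          │            
          │            
          │            
          │            
          │            
          │            
          │            
          │            
          │            
          │            
          │            


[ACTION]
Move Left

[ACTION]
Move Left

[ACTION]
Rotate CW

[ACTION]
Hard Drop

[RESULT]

    ░░    │Next:       
   ░░     │▓▓          
          │ ▓▓         
          │            
          │            
          │            
          │Score:      
          │0           
          │            
          │            
          │            
          │            
          │            
          │            
          │            
          │            
          │            
 ▒        │            
 ▒        │            
 ▒▒       │            
          │            
          │            
          │            
          │            
          │            
          │            
          │            
          │            
          │            


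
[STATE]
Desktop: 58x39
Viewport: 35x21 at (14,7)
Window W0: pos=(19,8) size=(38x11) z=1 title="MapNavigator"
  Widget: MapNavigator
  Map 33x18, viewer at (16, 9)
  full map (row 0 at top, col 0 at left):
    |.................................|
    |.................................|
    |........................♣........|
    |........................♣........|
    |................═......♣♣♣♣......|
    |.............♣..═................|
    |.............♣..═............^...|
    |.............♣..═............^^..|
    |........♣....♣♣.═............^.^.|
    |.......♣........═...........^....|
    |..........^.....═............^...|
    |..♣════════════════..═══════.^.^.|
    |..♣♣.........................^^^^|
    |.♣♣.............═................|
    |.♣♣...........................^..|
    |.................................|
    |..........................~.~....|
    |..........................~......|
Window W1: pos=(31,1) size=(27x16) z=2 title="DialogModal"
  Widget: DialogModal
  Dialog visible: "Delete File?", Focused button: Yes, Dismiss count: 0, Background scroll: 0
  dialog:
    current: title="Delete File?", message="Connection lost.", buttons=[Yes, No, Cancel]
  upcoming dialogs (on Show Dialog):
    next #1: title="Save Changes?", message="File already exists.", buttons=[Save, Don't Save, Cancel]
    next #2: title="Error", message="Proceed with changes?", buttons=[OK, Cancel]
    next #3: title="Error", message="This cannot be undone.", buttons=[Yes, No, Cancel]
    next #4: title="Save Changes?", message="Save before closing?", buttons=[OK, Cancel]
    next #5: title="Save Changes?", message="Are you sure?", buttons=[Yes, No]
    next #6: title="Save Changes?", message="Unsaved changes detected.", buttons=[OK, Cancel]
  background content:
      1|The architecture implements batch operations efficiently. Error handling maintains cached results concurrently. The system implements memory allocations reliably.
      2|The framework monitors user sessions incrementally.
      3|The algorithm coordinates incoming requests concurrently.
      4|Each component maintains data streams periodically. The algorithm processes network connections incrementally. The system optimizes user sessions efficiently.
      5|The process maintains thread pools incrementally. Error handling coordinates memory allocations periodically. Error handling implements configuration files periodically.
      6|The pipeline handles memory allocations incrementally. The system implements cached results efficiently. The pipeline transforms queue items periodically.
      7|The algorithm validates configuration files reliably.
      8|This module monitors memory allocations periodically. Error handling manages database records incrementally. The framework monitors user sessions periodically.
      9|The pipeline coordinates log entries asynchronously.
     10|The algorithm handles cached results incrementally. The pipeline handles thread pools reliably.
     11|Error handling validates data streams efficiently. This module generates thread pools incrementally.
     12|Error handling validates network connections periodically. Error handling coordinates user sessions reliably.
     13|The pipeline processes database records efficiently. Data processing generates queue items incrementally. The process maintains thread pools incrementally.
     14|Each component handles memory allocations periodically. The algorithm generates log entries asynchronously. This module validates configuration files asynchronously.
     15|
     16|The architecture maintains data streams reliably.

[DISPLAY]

                 ┃Ea┌──────────────
     ┏━━━━━━━━━━━┃Th│    Delete Fil
     ┃ MapNavigat┃Th│  Connection l
     ┠───────────┃Th│[Yes]  No   Ca
     ┃  .........┃Th└──────────────
     ┃  .........┃The pipeline coor
     ┃  ........♣┃The algorithm han
     ┃  .......♣.┃Error handling va
     ┃  .........┃Error handling va
     ┃  ..♣══════┗━━━━━━━━━━━━━━━━━
     ┃  ..♣♣.......................
     ┗━━━━━━━━━━━━━━━━━━━━━━━━━━━━━
                                   
                                   
                                   
                                   
                                   
                                   
                                   
                                   
                                   


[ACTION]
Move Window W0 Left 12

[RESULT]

                 ┃Ea┌──────────────
━━━━━━━━━━━━━━━━━┃Th│    Delete Fil
vigator          ┃Th│  Connection l
─────────────────┃Th│[Yes]  No   Ca
.........♣..═....┃Th└──────────────
.........♣..═....┃The pipeline coor
....♣....♣♣.═....┃The algorithm han
...♣........@....┃Error handling va
......^.....═....┃Error handling va
═══════════════..┗━━━━━━━━━━━━━━━━━
.........................^^^^ ┃    
━━━━━━━━━━━━━━━━━━━━━━━━━━━━━━┛    
                                   
                                   
                                   
                                   
                                   
                                   
                                   
                                   
                                   


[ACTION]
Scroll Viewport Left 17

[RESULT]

                               ┃Ea┌
       ┏━━━━━━━━━━━━━━━━━━━━━━━┃Th│
       ┃ MapNavigator          ┃Th│
       ┠───────────────────────┃Th│
       ┃  .............♣..═....┃Th└
       ┃  .............♣..═....┃The
       ┃  ........♣....♣♣.═....┃The
       ┃  .......♣........@....┃Err
       ┃  ..........^.....═....┃Err
       ┃  ..♣════════════════..┗━━━
       ┃  ..♣♣.....................
       ┗━━━━━━━━━━━━━━━━━━━━━━━━━━━
                                   
                                   
                                   
                                   
                                   
                                   
                                   
                                   
                                   


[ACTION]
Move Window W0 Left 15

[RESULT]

                               ┃Ea┌
┏━━━━━━━━━━━━━━━━━━━━━━━━━━━━━━┃Th│
┃ MapNavigator                 ┃Th│
┠──────────────────────────────┃Th│
┃  .............♣..═...........┃Th└
┃  .............♣..═...........┃The
┃  ........♣....♣♣.═...........┃The
┃  .......♣........@...........┃Err
┃  ..........^.....═...........┃Err
┃  ..♣════════════════..═══════┗━━━
┃  ..♣♣.........................^^^
┗━━━━━━━━━━━━━━━━━━━━━━━━━━━━━━━━━━
                                   
                                   
                                   
                                   
                                   
                                   
                                   
                                   
                                   


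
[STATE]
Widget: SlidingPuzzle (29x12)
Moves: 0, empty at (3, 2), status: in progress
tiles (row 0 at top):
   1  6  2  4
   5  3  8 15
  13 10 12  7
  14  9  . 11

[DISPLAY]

┌────┬────┬────┬────┐        
│  1 │  6 │  2 │  4 │        
├────┼────┼────┼────┤        
│  5 │  3 │  8 │ 15 │        
├────┼────┼────┼────┤        
│ 13 │ 10 │ 12 │  7 │        
├────┼────┼────┼────┤        
│ 14 │  9 │    │ 11 │        
└────┴────┴────┴────┘        
Moves: 0                     
                             
                             


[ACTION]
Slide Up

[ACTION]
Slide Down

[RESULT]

┌────┬────┬────┬────┐        
│  1 │  6 │  2 │  4 │        
├────┼────┼────┼────┤        
│  5 │  3 │  8 │ 15 │        
├────┼────┼────┼────┤        
│ 13 │ 10 │    │  7 │        
├────┼────┼────┼────┤        
│ 14 │  9 │ 12 │ 11 │        
└────┴────┴────┴────┘        
Moves: 1                     
                             
                             


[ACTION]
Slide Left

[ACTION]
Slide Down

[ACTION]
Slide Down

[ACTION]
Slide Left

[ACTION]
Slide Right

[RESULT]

┌────┬────┬────┬────┐        
│  1 │  6 │    │  2 │        
├────┼────┼────┼────┤        
│  5 │  3 │  8 │  4 │        
├────┼────┼────┼────┤        
│ 13 │ 10 │  7 │ 15 │        
├────┼────┼────┼────┤        
│ 14 │  9 │ 12 │ 11 │        
└────┴────┴────┴────┘        
Moves: 5                     
                             
                             


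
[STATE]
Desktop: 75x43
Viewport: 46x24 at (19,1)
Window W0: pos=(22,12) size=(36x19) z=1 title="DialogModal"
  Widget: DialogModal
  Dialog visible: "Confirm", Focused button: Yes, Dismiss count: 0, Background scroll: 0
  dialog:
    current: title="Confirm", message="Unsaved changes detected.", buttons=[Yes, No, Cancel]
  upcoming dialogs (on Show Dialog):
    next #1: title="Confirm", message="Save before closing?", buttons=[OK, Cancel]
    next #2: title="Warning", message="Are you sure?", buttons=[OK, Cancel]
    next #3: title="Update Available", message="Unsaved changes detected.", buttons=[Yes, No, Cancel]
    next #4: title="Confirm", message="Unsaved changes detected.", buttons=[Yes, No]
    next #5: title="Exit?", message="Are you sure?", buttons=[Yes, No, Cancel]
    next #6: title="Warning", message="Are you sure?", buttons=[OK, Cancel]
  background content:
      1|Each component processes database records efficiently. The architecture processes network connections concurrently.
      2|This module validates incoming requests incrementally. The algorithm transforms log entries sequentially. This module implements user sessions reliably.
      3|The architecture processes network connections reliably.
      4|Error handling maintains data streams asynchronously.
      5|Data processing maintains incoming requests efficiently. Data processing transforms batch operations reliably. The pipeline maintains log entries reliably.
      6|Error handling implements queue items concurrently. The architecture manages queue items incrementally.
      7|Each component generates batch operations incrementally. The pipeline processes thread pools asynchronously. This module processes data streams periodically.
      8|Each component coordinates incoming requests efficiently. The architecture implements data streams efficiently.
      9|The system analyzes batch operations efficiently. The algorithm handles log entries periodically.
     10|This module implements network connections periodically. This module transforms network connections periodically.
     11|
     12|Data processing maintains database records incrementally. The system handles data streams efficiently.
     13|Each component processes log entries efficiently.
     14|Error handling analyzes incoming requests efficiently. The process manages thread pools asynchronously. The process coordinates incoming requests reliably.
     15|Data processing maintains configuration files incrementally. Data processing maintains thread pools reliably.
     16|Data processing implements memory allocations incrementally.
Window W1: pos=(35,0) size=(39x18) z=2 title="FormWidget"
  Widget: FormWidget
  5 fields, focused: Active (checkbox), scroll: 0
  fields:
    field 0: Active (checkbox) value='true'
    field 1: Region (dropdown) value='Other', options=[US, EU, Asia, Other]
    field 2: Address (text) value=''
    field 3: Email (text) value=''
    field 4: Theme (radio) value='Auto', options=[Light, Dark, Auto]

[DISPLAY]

                ┃ FormWidget                  
                ┠─────────────────────────────
                ┃> Active:     [x]            
                ┃  Region:     [Other         
                ┃  Address:    [              
                ┃  Email:      [              
                ┃  Theme:      ( ) Light  ( ) 
                ┃                             
                ┃                             
                ┃                             
                ┃                             
   ┏━━━━━━━━━━━━┃                             
   ┃ DialogModal┃                             
   ┠────────────┃                             
   ┃Each compone┃                             
   ┃This module ┃                             
   ┃The architec┗━━━━━━━━━━━━━━━━━━━━━━━━━━━━━
   ┃Error handling maintains data stre┃       
   ┃Data processing maintains incoming┃       
   ┃Er┌───────────────────────────┐ it┃       
   ┃Ea│          Confirm          │ope┃       
   ┃Ea│ Unsaved changes detected. │min┃       
   ┃Th│    [Yes]  No   Cancel     │tio┃       
   ┃Th└───────────────────────────┘con┃       


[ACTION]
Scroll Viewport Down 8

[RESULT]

                ┃                             
                ┃                             
                ┃                             
   ┏━━━━━━━━━━━━┃                             
   ┃ DialogModal┃                             
   ┠────────────┃                             
   ┃Each compone┃                             
   ┃This module ┃                             
   ┃The architec┗━━━━━━━━━━━━━━━━━━━━━━━━━━━━━
   ┃Error handling maintains data stre┃       
   ┃Data processing maintains incoming┃       
   ┃Er┌───────────────────────────┐ it┃       
   ┃Ea│          Confirm          │ope┃       
   ┃Ea│ Unsaved changes detected. │min┃       
   ┃Th│    [Yes]  No   Cancel     │tio┃       
   ┃Th└───────────────────────────┘con┃       
   ┃                                  ┃       
   ┃Data processing maintains database┃       
   ┃Each component processes log entri┃       
   ┃Error handling analyzes incoming r┃       
   ┃Data processing maintains configur┃       
   ┗━━━━━━━━━━━━━━━━━━━━━━━━━━━━━━━━━━┛       
                                              
                                              


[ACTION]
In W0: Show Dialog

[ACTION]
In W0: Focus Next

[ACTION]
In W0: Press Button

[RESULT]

                ┃                             
                ┃                             
                ┃                             
   ┏━━━━━━━━━━━━┃                             
   ┃ DialogModal┃                             
   ┠────────────┃                             
   ┃Each compone┃                             
   ┃This module ┃                             
   ┃The architec┗━━━━━━━━━━━━━━━━━━━━━━━━━━━━━
   ┃Error handling maintains data stre┃       
   ┃Data processing maintains incoming┃       
   ┃Error handling implements queue it┃       
   ┃Each component generates batch ope┃       
   ┃Each component coordinates incomin┃       
   ┃The system analyzes batch operatio┃       
   ┃This module implements network con┃       
   ┃                                  ┃       
   ┃Data processing maintains database┃       
   ┃Each component processes log entri┃       
   ┃Error handling analyzes incoming r┃       
   ┃Data processing maintains configur┃       
   ┗━━━━━━━━━━━━━━━━━━━━━━━━━━━━━━━━━━┛       
                                              
                                              


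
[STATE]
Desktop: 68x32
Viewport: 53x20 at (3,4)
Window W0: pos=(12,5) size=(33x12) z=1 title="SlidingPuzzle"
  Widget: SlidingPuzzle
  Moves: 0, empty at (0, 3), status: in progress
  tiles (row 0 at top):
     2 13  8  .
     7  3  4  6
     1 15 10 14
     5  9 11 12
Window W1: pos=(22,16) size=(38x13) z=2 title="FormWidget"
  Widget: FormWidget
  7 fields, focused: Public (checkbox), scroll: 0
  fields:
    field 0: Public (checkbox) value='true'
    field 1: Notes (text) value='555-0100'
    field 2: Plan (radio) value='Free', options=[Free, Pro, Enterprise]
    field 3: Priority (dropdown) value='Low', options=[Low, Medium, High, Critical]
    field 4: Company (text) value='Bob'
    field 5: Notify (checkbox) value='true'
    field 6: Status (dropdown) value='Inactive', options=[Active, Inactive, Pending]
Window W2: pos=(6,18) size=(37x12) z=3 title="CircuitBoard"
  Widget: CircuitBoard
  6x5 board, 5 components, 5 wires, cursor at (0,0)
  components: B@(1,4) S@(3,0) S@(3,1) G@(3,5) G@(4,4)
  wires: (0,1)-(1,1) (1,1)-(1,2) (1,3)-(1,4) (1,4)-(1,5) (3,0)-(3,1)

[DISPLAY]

                                                     
         ┏━━━━━━━━━━━━━━━━━━━━━━━━━━━━━━━┓           
         ┃ SlidingPuzzle                 ┃           
         ┠───────────────────────────────┨           
         ┃┌────┬────┬────┬────┐          ┃           
         ┃│  2 │ 13 │  8 │    │          ┃           
         ┃├────┼────┼────┼────┤          ┃           
         ┃│  7 │  3 │  4 │  6 │          ┃           
         ┃├────┼────┼────┼────┤          ┃           
         ┃│  1 │ 15 │ 10 │ 14 │          ┃           
         ┃├────┼────┼────┼────┤          ┃           
         ┃│  5 │  9 │ 11 │ 12 │          ┃           
         ┗━━━━━━━━━┏━━━━━━━━━━━━━━━━━━━━━━━━━━━━━━━━━
                   ┃ FormWidget                      
   ┏━━━━━━━━━━━━━━━━━━━━━━━━━━━━━━━━━━━┓─────────────
   ┃ CircuitBoard                      ┃             
   ┠───────────────────────────────────┨100          
   ┃   0 1 2 3 4 5                     ┃ee  ( ) Pro  
   ┃0  [.]  ·                          ┃             
   ┃        │                          ┃             


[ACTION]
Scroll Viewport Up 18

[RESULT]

                                                     
                                                     
                                                     
                                                     
                                                     
         ┏━━━━━━━━━━━━━━━━━━━━━━━━━━━━━━━┓           
         ┃ SlidingPuzzle                 ┃           
         ┠───────────────────────────────┨           
         ┃┌────┬────┬────┬────┐          ┃           
         ┃│  2 │ 13 │  8 │    │          ┃           
         ┃├────┼────┼────┼────┤          ┃           
         ┃│  7 │  3 │  4 │  6 │          ┃           
         ┃├────┼────┼────┼────┤          ┃           
         ┃│  1 │ 15 │ 10 │ 14 │          ┃           
         ┃├────┼────┼────┼────┤          ┃           
         ┃│  5 │  9 │ 11 │ 12 │          ┃           
         ┗━━━━━━━━━┏━━━━━━━━━━━━━━━━━━━━━━━━━━━━━━━━━
                   ┃ FormWidget                      
   ┏━━━━━━━━━━━━━━━━━━━━━━━━━━━━━━━━━━━┓─────────────
   ┃ CircuitBoard                      ┃             


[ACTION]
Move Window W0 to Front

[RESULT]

                                                     
                                                     
                                                     
                                                     
                                                     
         ┏━━━━━━━━━━━━━━━━━━━━━━━━━━━━━━━┓           
         ┃ SlidingPuzzle                 ┃           
         ┠───────────────────────────────┨           
         ┃┌────┬────┬────┬────┐          ┃           
         ┃│  2 │ 13 │  8 │    │          ┃           
         ┃├────┼────┼────┼────┤          ┃           
         ┃│  7 │  3 │  4 │  6 │          ┃           
         ┃├────┼────┼────┼────┤          ┃           
         ┃│  1 │ 15 │ 10 │ 14 │          ┃           
         ┃├────┼────┼────┼────┤          ┃           
         ┃│  5 │  9 │ 11 │ 12 │          ┃           
         ┗━━━━━━━━━━━━━━━━━━━━━━━━━━━━━━━┛━━━━━━━━━━━
                   ┃ FormWidget                      
   ┏━━━━━━━━━━━━━━━━━━━━━━━━━━━━━━━━━━━┓─────────────
   ┃ CircuitBoard                      ┃             


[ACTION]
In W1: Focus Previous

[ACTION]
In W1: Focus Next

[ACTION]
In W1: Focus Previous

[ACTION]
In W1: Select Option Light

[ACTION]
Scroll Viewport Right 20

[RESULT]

                                                     
                                                     
                                                     
                                                     
                                                     
━━━━━━━━━━━━━━━━━━━━━━━━━━━━━┓                       
lidingPuzzle                 ┃                       
─────────────────────────────┨                       
───┬────┬────┬────┐          ┃                       
 2 │ 13 │  8 │    │          ┃                       
───┼────┼────┼────┤          ┃                       
 7 │  3 │  4 │  6 │          ┃                       
───┼────┼────┼────┤          ┃                       
 1 │ 15 │ 10 │ 14 │          ┃                       
───┼────┼────┼────┤          ┃                       
 5 │  9 │ 11 │ 12 │          ┃                       
━━━━━━━━━━━━━━━━━━━━━━━━━━━━━┛━━━━━━━━━━━━━━┓        
       ┃ FormWidget                         ┃        
━━━━━━━━━━━━━━━━━━━━━━━━━━━┓────────────────┨        
Board                      ┃                ┃        
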